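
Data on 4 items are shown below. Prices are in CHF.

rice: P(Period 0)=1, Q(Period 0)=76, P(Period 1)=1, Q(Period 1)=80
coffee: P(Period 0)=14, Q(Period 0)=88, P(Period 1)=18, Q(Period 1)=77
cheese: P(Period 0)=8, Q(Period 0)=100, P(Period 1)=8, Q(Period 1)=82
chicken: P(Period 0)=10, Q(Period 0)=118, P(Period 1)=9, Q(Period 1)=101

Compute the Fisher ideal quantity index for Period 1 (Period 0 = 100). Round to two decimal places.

Laspeyres component (base-period weights):
ΣP(Period 0)Q(Period 1) = 1×80 + 14×77 + 8×82 + 10×101 = 80 + 1078 + 656 + 1010 = 2824
ΣP(Period 0)Q(Period 0) = 1×76 + 14×88 + 8×100 + 10×118 = 76 + 1232 + 800 + 1180 = 3288
L = 2824 / 3288 × 100 = 85.8881
Paasche component (current-period weights):
ΣP(Period 1)Q(Period 1) = 1×80 + 18×77 + 8×82 + 9×101 = 80 + 1386 + 656 + 909 = 3031
ΣP(Period 1)Q(Period 0) = 1×76 + 18×88 + 8×100 + 9×118 = 76 + 1584 + 800 + 1062 = 3522
P = 3031 / 3522 × 100 = 86.0591
Fisher = √(L × P) = √(85.8881 × 86.0591) = 85.9735

85.97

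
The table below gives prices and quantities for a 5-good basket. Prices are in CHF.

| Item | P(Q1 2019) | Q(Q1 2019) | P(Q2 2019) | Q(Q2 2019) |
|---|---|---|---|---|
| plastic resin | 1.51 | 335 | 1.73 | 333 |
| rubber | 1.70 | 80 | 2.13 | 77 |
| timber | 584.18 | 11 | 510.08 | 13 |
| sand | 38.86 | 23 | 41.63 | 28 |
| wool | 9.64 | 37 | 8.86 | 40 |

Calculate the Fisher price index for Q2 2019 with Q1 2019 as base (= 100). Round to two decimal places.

91.78

Laspeyres component (base-period weights):
ΣP(Q2 2019)Q(Q1 2019) = 1.73×335 + 2.13×80 + 510.08×11 + 41.63×23 + 8.86×37 = 579.55 + 170.4 + 5610.88 + 957.49 + 327.82 = 7646.14
ΣP(Q1 2019)Q(Q1 2019) = 1.51×335 + 1.70×80 + 584.18×11 + 38.86×23 + 9.64×37 = 505.85 + 136 + 6425.98 + 893.78 + 356.68 = 8318.29
L = 7646.14 / 8318.29 × 100 = 91.9196
Paasche component (current-period weights):
ΣP(Q2 2019)Q(Q2 2019) = 1.73×333 + 2.13×77 + 510.08×13 + 41.63×28 + 8.86×40 = 576.09 + 164.01 + 6631.04 + 1165.64 + 354.4 = 8891.18
ΣP(Q1 2019)Q(Q2 2019) = 1.51×333 + 1.70×77 + 584.18×13 + 38.86×28 + 9.64×40 = 502.83 + 130.9 + 7594.34 + 1088.08 + 385.6 = 9701.75
P = 8891.18 / 9701.75 × 100 = 91.6451
Fisher = √(L × P) = √(91.9196 × 91.6451) = 91.7823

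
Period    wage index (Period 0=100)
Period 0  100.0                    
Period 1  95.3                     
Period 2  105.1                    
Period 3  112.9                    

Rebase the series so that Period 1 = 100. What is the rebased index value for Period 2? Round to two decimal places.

110.28

Rebased(Period 2) = 105.1 / 95.3 × 100 = 110.2833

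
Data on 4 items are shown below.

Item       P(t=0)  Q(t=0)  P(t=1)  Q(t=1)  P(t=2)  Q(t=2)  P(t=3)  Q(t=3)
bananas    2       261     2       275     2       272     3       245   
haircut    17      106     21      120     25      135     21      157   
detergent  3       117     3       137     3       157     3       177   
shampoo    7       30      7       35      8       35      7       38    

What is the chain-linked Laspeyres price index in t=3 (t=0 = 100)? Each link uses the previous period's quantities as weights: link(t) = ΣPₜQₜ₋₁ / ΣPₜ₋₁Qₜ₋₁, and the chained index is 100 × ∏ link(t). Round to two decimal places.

Link t=0→t=1:
ΣP(t=1)Q(t=0) = 2×261 + 21×106 + 3×117 + 7×30 = 522 + 2226 + 351 + 210 = 3309
ΣP(t=0)Q(t=0) = 2×261 + 17×106 + 3×117 + 7×30 = 522 + 1802 + 351 + 210 = 2885
link = 3309/2885 = 1.146967
Link t=1→t=2:
ΣP(t=2)Q(t=1) = 2×275 + 25×120 + 3×137 + 8×35 = 550 + 3000 + 411 + 280 = 4241
ΣP(t=1)Q(t=1) = 2×275 + 21×120 + 3×137 + 7×35 = 550 + 2520 + 411 + 245 = 3726
link = 4241/3726 = 1.138218
Link t=2→t=3:
ΣP(t=3)Q(t=2) = 3×272 + 21×135 + 3×157 + 7×35 = 816 + 2835 + 471 + 245 = 4367
ΣP(t=2)Q(t=2) = 2×272 + 25×135 + 3×157 + 8×35 = 544 + 3375 + 471 + 280 = 4670
link = 4367/4670 = 0.935118
Chained index = 100 × 1.146967 × 1.138218 × 0.935118 = 122.0795

122.08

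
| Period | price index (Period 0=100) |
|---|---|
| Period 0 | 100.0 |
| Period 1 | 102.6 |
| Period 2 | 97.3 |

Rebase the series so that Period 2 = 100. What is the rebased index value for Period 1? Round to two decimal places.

Rebased(Period 1) = 102.6 / 97.3 × 100 = 105.4471

105.45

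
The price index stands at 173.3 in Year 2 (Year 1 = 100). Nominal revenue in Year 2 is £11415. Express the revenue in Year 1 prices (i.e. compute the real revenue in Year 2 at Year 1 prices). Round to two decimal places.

6586.84

Real = Nominal ÷ (Index/100) = 11415 ÷ (173.3/100)
     = 11415 ÷ 1.733 = 6586.8436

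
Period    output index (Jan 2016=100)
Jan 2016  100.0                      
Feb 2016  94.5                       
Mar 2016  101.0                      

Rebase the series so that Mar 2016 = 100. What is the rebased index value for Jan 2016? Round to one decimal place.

Rebased(Jan 2016) = 100.0 / 101.0 × 100 = 99.0099

99.0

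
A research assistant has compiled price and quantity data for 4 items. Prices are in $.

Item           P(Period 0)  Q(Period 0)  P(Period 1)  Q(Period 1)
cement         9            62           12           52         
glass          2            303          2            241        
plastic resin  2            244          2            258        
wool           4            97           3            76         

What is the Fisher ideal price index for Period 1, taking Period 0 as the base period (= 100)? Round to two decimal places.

Laspeyres component (base-period weights):
ΣP(Period 1)Q(Period 0) = 12×62 + 2×303 + 2×244 + 3×97 = 744 + 606 + 488 + 291 = 2129
ΣP(Period 0)Q(Period 0) = 9×62 + 2×303 + 2×244 + 4×97 = 558 + 606 + 488 + 388 = 2040
L = 2129 / 2040 × 100 = 104.3627
Paasche component (current-period weights):
ΣP(Period 1)Q(Period 1) = 12×52 + 2×241 + 2×258 + 3×76 = 624 + 482 + 516 + 228 = 1850
ΣP(Period 0)Q(Period 1) = 9×52 + 2×241 + 2×258 + 4×76 = 468 + 482 + 516 + 304 = 1770
P = 1850 / 1770 × 100 = 104.5198
Fisher = √(L × P) = √(104.3627 × 104.5198) = 104.4412

104.44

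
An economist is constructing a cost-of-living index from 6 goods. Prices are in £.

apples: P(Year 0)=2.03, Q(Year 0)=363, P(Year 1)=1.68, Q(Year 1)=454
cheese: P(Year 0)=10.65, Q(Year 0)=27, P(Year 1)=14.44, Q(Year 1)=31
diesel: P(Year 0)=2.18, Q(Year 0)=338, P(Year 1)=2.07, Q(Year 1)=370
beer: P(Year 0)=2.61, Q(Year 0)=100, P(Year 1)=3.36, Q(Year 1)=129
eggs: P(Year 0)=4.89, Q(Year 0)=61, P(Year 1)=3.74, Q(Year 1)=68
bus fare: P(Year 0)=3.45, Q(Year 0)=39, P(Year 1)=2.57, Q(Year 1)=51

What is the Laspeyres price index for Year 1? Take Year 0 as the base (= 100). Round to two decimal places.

Laspeyres price index uses base-period quantities as weights.
ΣP(Year 1)·Q(Year 0) = 1.68×363 + 14.44×27 + 2.07×338 + 3.36×100 + 3.74×61 + 2.57×39 = 609.84 + 389.88 + 699.66 + 336 + 228.14 + 100.23 = 2363.75
ΣP(Year 0)·Q(Year 0) = 2.03×363 + 10.65×27 + 2.18×338 + 2.61×100 + 4.89×61 + 3.45×39 = 736.89 + 287.55 + 736.84 + 261 + 298.29 + 134.55 = 2455.12
Index = 2363.75 / 2455.12 × 100 = 96.2784

96.28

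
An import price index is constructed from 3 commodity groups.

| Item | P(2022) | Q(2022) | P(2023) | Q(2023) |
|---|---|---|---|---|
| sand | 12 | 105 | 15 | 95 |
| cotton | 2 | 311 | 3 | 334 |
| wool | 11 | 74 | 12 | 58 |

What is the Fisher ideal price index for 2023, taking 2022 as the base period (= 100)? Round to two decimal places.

126.82

Laspeyres component (base-period weights):
ΣP(2023)Q(2022) = 15×105 + 3×311 + 12×74 = 1575 + 933 + 888 = 3396
ΣP(2022)Q(2022) = 12×105 + 2×311 + 11×74 = 1260 + 622 + 814 = 2696
L = 3396 / 2696 × 100 = 125.9644
Paasche component (current-period weights):
ΣP(2023)Q(2023) = 15×95 + 3×334 + 12×58 = 1425 + 1002 + 696 = 3123
ΣP(2022)Q(2023) = 12×95 + 2×334 + 11×58 = 1140 + 668 + 638 = 2446
P = 3123 / 2446 × 100 = 127.6778
Fisher = √(L × P) = √(125.9644 × 127.6778) = 126.8182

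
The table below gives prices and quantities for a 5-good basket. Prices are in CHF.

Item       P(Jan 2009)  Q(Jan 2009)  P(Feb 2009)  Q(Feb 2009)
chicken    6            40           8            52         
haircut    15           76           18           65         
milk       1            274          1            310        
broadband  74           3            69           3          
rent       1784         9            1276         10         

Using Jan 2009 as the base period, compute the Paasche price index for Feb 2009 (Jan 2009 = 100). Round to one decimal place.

Paasche price index uses current-period quantities as weights.
ΣP(Feb 2009)·Q(Feb 2009) = 8×52 + 18×65 + 1×310 + 69×3 + 1276×10 = 416 + 1170 + 310 + 207 + 12760 = 14863
ΣP(Jan 2009)·Q(Feb 2009) = 6×52 + 15×65 + 1×310 + 74×3 + 1784×10 = 312 + 975 + 310 + 222 + 17840 = 19659
Index = 14863 / 19659 × 100 = 75.6040

75.6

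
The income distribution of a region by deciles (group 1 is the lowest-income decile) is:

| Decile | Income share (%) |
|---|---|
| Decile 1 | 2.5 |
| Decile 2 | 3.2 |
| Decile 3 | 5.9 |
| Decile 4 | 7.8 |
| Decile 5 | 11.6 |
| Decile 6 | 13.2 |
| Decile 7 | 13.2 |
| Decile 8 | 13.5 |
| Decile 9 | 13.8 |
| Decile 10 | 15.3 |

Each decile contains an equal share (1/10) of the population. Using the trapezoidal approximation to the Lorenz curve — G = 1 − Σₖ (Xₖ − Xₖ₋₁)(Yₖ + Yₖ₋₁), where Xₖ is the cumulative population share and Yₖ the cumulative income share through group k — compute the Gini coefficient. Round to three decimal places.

0.245

Cumulative income shares Yₖ: 0.0250, 0.0570, 0.1160, 0.1940, 0.3100, 0.4420, 0.5740, 0.7090, 0.8470, 1.0000
Σ (Xₖ−Xₖ₋₁)(Yₖ+Yₖ₋₁) = (1/10)(0.0250+0.0000) + (1/10)(0.0570+0.0250) + (1/10)(0.1160+0.0570) + (1/10)(0.1940+0.1160) + (1/10)(0.3100+0.1940) + (1/10)(0.4420+0.3100) + (1/10)(0.5740+0.4420) + (1/10)(0.7090+0.5740) + (1/10)(0.8470+0.7090) + (1/10)(1.0000+0.8470)
  = 0.0025 + 0.0082 + 0.0173 + 0.0310 + 0.0504 + 0.0752 + 0.1016 + 0.1283 + 0.1556 + 0.1847 = 0.7548
G = 1 − 0.7548 = 0.2452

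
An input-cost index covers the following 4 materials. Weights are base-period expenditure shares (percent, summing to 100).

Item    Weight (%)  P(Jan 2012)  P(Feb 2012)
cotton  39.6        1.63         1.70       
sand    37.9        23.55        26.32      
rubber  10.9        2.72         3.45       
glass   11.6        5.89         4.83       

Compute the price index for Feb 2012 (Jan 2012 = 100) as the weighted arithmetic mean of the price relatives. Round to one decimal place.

cotton: 39.6 × (1.70/1.63) = 39.6 × 1.042945 = 41.3006
sand: 37.9 × (26.32/23.55) = 37.9 × 1.117622 = 42.3579
rubber: 10.9 × (3.45/2.72) = 10.9 × 1.268382 = 13.8254
glass: 11.6 × (4.83/5.89) = 11.6 × 0.820034 = 9.5124
Index = Σ wᵢ·(p₁ᵢ/p₀ᵢ) = 41.3006 + 42.3579 + 13.8254 + 9.5124 = 106.9963

107.0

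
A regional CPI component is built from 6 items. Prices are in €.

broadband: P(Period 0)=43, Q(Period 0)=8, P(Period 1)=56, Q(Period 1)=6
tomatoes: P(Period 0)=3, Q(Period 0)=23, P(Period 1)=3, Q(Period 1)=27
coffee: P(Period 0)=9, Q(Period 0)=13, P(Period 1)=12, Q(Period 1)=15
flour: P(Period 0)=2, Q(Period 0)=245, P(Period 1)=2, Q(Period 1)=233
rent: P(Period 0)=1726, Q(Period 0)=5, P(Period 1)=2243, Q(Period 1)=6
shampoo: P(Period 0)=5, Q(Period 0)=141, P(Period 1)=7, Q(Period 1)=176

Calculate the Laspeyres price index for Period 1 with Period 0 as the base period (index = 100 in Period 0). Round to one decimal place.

129.1

Laspeyres price index uses base-period quantities as weights.
ΣP(Period 1)·Q(Period 0) = 56×8 + 3×23 + 12×13 + 2×245 + 2243×5 + 7×141 = 448 + 69 + 156 + 490 + 11215 + 987 = 13365
ΣP(Period 0)·Q(Period 0) = 43×8 + 3×23 + 9×13 + 2×245 + 1726×5 + 5×141 = 344 + 69 + 117 + 490 + 8630 + 705 = 10355
Index = 13365 / 10355 × 100 = 129.0681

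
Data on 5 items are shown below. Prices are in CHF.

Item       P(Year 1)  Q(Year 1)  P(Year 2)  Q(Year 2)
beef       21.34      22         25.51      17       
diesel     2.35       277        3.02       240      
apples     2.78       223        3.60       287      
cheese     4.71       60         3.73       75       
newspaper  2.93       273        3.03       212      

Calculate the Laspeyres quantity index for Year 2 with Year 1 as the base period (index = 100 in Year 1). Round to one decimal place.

95.6

Laspeyres quantity index uses base-period prices as weights.
ΣP(Year 1)·Q(Year 2) = 21.34×17 + 2.35×240 + 2.78×287 + 4.71×75 + 2.93×212 = 362.78 + 564 + 797.86 + 353.25 + 621.16 = 2699.05
ΣP(Year 1)·Q(Year 1) = 21.34×22 + 2.35×277 + 2.78×223 + 4.71×60 + 2.93×273 = 469.48 + 650.95 + 619.94 + 282.6 + 799.89 = 2822.86
Index = 2699.05 / 2822.86 × 100 = 95.6140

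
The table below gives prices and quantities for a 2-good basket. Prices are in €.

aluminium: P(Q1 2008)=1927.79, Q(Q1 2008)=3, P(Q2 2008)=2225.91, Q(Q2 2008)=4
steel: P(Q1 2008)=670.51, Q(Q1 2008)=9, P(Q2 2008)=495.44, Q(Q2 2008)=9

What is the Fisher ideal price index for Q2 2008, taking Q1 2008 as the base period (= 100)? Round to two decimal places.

Laspeyres component (base-period weights):
ΣP(Q2 2008)Q(Q1 2008) = 2225.91×3 + 495.44×9 = 6677.73 + 4458.96 = 11136.69
ΣP(Q1 2008)Q(Q1 2008) = 1927.79×3 + 670.51×9 = 5783.37 + 6034.59 = 11817.96
L = 11136.69 / 11817.96 × 100 = 94.2353
Paasche component (current-period weights):
ΣP(Q2 2008)Q(Q2 2008) = 2225.91×4 + 495.44×9 = 8903.64 + 4458.96 = 13362.6
ΣP(Q1 2008)Q(Q2 2008) = 1927.79×4 + 670.51×9 = 7711.16 + 6034.59 = 13745.75
P = 13362.6 / 13745.75 × 100 = 97.2126
Fisher = √(L × P) = √(94.2353 × 97.2126) = 95.7124

95.71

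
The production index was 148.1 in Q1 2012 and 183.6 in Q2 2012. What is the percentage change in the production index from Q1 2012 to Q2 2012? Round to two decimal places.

23.97%

Change = (183.6 − 148.1) / 148.1 × 100
       = 35.5 / 148.1 × 100 = 23.9703%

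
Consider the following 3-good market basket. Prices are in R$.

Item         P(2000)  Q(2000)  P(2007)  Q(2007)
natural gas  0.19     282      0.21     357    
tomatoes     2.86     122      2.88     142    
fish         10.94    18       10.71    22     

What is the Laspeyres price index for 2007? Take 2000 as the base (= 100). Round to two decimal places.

100.66

Laspeyres price index uses base-period quantities as weights.
ΣP(2007)·Q(2000) = 0.21×282 + 2.88×122 + 10.71×18 = 59.22 + 351.36 + 192.78 = 603.36
ΣP(2000)·Q(2000) = 0.19×282 + 2.86×122 + 10.94×18 = 53.58 + 348.92 + 196.92 = 599.42
Index = 603.36 / 599.42 × 100 = 100.6573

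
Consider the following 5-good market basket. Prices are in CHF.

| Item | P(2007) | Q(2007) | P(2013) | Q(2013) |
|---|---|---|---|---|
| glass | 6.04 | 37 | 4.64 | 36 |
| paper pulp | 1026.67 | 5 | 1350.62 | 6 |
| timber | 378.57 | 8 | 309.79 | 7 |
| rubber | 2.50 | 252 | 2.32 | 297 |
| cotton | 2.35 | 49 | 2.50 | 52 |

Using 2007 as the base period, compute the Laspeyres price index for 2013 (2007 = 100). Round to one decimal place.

Laspeyres price index uses base-period quantities as weights.
ΣP(2013)·Q(2007) = 4.64×37 + 1350.62×5 + 309.79×8 + 2.32×252 + 2.50×49 = 171.68 + 6753.1 + 2478.32 + 584.64 + 122.5 = 10110.24
ΣP(2007)·Q(2007) = 6.04×37 + 1026.67×5 + 378.57×8 + 2.50×252 + 2.35×49 = 223.48 + 5133.35 + 3028.56 + 630 + 115.15 = 9130.54
Index = 10110.24 / 9130.54 × 100 = 110.7299

110.7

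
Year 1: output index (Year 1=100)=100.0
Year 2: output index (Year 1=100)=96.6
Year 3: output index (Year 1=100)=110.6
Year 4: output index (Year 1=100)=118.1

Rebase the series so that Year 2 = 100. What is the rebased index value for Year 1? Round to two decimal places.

Rebased(Year 1) = 100.0 / 96.6 × 100 = 103.5197

103.52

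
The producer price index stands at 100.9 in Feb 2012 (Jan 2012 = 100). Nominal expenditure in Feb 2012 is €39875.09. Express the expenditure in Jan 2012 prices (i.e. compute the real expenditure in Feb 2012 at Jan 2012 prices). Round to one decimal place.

39519.4

Real = Nominal ÷ (Index/100) = 39875.09 ÷ (100.9/100)
     = 39875.09 ÷ 1.009 = 39519.4153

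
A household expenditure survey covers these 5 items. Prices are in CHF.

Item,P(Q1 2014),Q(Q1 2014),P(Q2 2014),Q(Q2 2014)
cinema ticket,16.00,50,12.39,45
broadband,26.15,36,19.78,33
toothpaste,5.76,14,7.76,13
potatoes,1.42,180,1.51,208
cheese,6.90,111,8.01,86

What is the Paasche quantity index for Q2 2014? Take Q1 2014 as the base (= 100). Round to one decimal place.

89.0

Paasche quantity index uses current-period prices as weights.
ΣP(Q2 2014)·Q(Q2 2014) = 12.39×45 + 19.78×33 + 7.76×13 + 1.51×208 + 8.01×86 = 557.55 + 652.74 + 100.88 + 314.08 + 688.86 = 2314.11
ΣP(Q2 2014)·Q(Q1 2014) = 12.39×50 + 19.78×36 + 7.76×14 + 1.51×180 + 8.01×111 = 619.5 + 712.08 + 108.64 + 271.8 + 889.11 = 2601.13
Index = 2314.11 / 2601.13 × 100 = 88.9656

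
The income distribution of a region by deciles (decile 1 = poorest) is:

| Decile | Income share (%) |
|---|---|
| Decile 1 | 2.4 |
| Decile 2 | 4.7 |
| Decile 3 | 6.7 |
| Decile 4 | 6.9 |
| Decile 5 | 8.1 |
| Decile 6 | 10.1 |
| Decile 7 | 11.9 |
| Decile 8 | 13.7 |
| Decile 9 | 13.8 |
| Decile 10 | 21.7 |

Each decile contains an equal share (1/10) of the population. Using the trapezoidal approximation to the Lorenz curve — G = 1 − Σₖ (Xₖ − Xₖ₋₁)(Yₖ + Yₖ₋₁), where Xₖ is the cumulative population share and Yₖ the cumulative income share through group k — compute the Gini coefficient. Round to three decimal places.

Cumulative income shares Yₖ: 0.0240, 0.0710, 0.1380, 0.2070, 0.2880, 0.3890, 0.5080, 0.6450, 0.7830, 1.0000
Σ (Xₖ−Xₖ₋₁)(Yₖ+Yₖ₋₁) = (1/10)(0.0240+0.0000) + (1/10)(0.0710+0.0240) + (1/10)(0.1380+0.0710) + (1/10)(0.2070+0.1380) + (1/10)(0.2880+0.2070) + (1/10)(0.3890+0.2880) + (1/10)(0.5080+0.3890) + (1/10)(0.6450+0.5080) + (1/10)(0.7830+0.6450) + (1/10)(1.0000+0.7830)
  = 0.0024 + 0.0095 + 0.0209 + 0.0345 + 0.0495 + 0.0677 + 0.0897 + 0.1153 + 0.1428 + 0.1783 = 0.7106
G = 1 − 0.7106 = 0.2894

0.289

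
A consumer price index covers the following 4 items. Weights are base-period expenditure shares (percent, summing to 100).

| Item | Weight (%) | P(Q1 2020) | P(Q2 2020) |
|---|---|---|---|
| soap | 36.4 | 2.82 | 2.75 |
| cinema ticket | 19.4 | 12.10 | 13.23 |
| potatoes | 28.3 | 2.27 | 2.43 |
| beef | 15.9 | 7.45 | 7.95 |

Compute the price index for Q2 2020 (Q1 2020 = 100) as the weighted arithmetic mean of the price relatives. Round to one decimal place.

104.0

soap: 36.4 × (2.75/2.82) = 36.4 × 0.975177 = 35.4965
cinema ticket: 19.4 × (13.23/12.10) = 19.4 × 1.093388 = 21.2117
potatoes: 28.3 × (2.43/2.27) = 28.3 × 1.070485 = 30.2947
beef: 15.9 × (7.95/7.45) = 15.9 × 1.067114 = 16.9671
Index = Σ wᵢ·(p₁ᵢ/p₀ᵢ) = 35.4965 + 21.2117 + 30.2947 + 16.9671 = 103.9700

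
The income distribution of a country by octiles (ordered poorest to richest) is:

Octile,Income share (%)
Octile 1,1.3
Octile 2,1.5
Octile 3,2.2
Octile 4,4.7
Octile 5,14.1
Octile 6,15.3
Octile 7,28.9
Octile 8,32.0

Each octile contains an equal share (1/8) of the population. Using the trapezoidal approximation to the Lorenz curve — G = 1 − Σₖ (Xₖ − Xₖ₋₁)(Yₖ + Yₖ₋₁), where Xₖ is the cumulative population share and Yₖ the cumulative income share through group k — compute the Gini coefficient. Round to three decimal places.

Cumulative income shares Yₖ: 0.0130, 0.0280, 0.0500, 0.0970, 0.2380, 0.3910, 0.6800, 1.0000
Σ (Xₖ−Xₖ₋₁)(Yₖ+Yₖ₋₁) = (1/8)(0.0130+0.0000) + (1/8)(0.0280+0.0130) + (1/8)(0.0500+0.0280) + (1/8)(0.0970+0.0500) + (1/8)(0.2380+0.0970) + (1/8)(0.3910+0.2380) + (1/8)(0.6800+0.3910) + (1/8)(1.0000+0.6800)
  = 0.0016 + 0.0051 + 0.0097 + 0.0184 + 0.0419 + 0.0786 + 0.1339 + 0.2100 = 0.4992
G = 1 − 0.4992 = 0.5008

0.501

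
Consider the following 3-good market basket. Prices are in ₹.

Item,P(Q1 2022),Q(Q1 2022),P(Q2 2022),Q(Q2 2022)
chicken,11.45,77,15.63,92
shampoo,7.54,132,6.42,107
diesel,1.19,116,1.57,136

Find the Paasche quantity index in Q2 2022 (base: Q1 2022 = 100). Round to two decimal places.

Paasche quantity index uses current-period prices as weights.
ΣP(Q2 2022)·Q(Q2 2022) = 15.63×92 + 6.42×107 + 1.57×136 = 1437.96 + 686.94 + 213.52 = 2338.42
ΣP(Q2 2022)·Q(Q1 2022) = 15.63×77 + 6.42×132 + 1.57×116 = 1203.51 + 847.44 + 182.12 = 2233.07
Index = 2338.42 / 2233.07 × 100 = 104.7177

104.72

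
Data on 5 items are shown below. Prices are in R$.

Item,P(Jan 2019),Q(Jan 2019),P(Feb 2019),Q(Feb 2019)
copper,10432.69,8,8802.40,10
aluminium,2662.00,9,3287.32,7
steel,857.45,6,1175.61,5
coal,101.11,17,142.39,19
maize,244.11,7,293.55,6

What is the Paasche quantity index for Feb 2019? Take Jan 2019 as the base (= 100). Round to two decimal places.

Paasche quantity index uses current-period prices as weights.
ΣP(Feb 2019)·Q(Feb 2019) = 8802.40×10 + 3287.32×7 + 1175.61×5 + 142.39×19 + 293.55×6 = 88024 + 23011.24 + 5878.05 + 2705.41 + 1761.3 = 121380
ΣP(Feb 2019)·Q(Jan 2019) = 8802.40×8 + 3287.32×9 + 1175.61×6 + 142.39×17 + 293.55×7 = 70419.2 + 29585.88 + 7053.66 + 2420.63 + 2054.85 = 111534.22
Index = 121380 / 111534.22 × 100 = 108.8276

108.83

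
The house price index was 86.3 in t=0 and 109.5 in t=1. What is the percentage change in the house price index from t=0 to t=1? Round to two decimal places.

Change = (109.5 − 86.3) / 86.3 × 100
       = 23.2 / 86.3 × 100 = 26.8830%

26.88%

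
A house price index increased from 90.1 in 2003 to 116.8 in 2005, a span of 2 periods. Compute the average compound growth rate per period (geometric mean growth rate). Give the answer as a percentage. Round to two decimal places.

Growth factor = (116.8/90.1)^(1/2) = (1.296337)^(1/2) = 1.138568
Growth rate = 1.138568 − 1 = 0.138568 = 13.8568%

13.86%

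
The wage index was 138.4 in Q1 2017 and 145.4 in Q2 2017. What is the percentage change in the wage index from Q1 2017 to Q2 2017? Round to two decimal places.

Change = (145.4 − 138.4) / 138.4 × 100
       = 7.0 / 138.4 × 100 = 5.0578%

5.06%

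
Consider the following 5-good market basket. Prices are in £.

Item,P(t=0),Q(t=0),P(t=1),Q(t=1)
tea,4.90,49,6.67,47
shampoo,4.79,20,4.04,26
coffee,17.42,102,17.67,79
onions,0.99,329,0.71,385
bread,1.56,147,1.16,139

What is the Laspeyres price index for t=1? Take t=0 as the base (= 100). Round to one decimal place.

98.0

Laspeyres price index uses base-period quantities as weights.
ΣP(t=1)·Q(t=0) = 6.67×49 + 4.04×20 + 17.67×102 + 0.71×329 + 1.16×147 = 326.83 + 80.8 + 1802.34 + 233.59 + 170.52 = 2614.08
ΣP(t=0)·Q(t=0) = 4.90×49 + 4.79×20 + 17.42×102 + 0.99×329 + 1.56×147 = 240.1 + 95.8 + 1776.84 + 325.71 + 229.32 = 2667.77
Index = 2614.08 / 2667.77 × 100 = 97.9875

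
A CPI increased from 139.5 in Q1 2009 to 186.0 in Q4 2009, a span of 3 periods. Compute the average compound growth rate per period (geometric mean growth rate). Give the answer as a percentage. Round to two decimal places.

10.06%

Growth factor = (186.0/139.5)^(1/3) = (1.333333)^(1/3) = 1.100642
Growth rate = 1.100642 − 1 = 0.100642 = 10.0642%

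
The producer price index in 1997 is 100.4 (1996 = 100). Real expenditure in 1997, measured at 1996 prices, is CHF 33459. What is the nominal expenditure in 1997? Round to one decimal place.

Nominal = Real × (Index/100) = 33459 × (100.4/100)
        = 33459 × 1.004 = 33592.8360

33592.8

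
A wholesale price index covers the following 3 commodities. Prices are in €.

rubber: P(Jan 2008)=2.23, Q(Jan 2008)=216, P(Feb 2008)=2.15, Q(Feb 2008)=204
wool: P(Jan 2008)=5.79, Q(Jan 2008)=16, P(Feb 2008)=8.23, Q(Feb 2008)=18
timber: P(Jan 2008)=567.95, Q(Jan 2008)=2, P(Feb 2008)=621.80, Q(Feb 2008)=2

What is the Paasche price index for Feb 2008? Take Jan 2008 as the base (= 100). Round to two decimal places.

107.98

Paasche price index uses current-period quantities as weights.
ΣP(Feb 2008)·Q(Feb 2008) = 2.15×204 + 8.23×18 + 621.80×2 = 438.6 + 148.14 + 1243.6 = 1830.34
ΣP(Jan 2008)·Q(Feb 2008) = 2.23×204 + 5.79×18 + 567.95×2 = 454.92 + 104.22 + 1135.9 = 1695.04
Index = 1830.34 / 1695.04 × 100 = 107.9821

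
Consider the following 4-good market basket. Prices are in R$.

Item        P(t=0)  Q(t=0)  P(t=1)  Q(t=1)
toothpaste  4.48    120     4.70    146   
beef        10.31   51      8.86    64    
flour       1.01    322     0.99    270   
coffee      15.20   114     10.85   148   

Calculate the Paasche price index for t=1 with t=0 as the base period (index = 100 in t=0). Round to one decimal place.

Paasche price index uses current-period quantities as weights.
ΣP(t=1)·Q(t=1) = 4.70×146 + 8.86×64 + 0.99×270 + 10.85×148 = 686.2 + 567.04 + 267.3 + 1605.8 = 3126.34
ΣP(t=0)·Q(t=1) = 4.48×146 + 10.31×64 + 1.01×270 + 15.20×148 = 654.08 + 659.84 + 272.7 + 2249.6 = 3836.22
Index = 3126.34 / 3836.22 × 100 = 81.4953

81.5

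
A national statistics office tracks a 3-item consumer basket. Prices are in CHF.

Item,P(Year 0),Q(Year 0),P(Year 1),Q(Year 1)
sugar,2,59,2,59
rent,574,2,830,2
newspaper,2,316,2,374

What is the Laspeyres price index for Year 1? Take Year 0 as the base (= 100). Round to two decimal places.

126.98

Laspeyres price index uses base-period quantities as weights.
ΣP(Year 1)·Q(Year 0) = 2×59 + 830×2 + 2×316 = 118 + 1660 + 632 = 2410
ΣP(Year 0)·Q(Year 0) = 2×59 + 574×2 + 2×316 = 118 + 1148 + 632 = 1898
Index = 2410 / 1898 × 100 = 126.9758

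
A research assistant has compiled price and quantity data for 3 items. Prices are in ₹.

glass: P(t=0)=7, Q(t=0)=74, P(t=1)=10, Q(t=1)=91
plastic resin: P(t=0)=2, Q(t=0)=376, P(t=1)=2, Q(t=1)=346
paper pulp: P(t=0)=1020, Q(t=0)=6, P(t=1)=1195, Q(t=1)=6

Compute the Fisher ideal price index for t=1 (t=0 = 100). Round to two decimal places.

117.49

Laspeyres component (base-period weights):
ΣP(t=1)Q(t=0) = 10×74 + 2×376 + 1195×6 = 740 + 752 + 7170 = 8662
ΣP(t=0)Q(t=0) = 7×74 + 2×376 + 1020×6 = 518 + 752 + 6120 = 7390
L = 8662 / 7390 × 100 = 117.2124
Paasche component (current-period weights):
ΣP(t=1)Q(t=1) = 10×91 + 2×346 + 1195×6 = 910 + 692 + 7170 = 8772
ΣP(t=0)Q(t=1) = 7×91 + 2×346 + 1020×6 = 637 + 692 + 6120 = 7449
P = 8772 / 7449 × 100 = 117.7608
Fisher = √(L × P) = √(117.2124 × 117.7608) = 117.4863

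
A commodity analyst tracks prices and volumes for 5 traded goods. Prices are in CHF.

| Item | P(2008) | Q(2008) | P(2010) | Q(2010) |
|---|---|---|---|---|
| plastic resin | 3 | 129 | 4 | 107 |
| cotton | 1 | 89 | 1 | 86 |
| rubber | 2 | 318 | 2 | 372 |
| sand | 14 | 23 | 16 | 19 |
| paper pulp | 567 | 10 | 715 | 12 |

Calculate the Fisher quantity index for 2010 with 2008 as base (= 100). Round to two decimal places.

Laspeyres component (base-period weights):
ΣP(2008)Q(2010) = 3×107 + 1×86 + 2×372 + 14×19 + 567×12 = 321 + 86 + 744 + 266 + 6804 = 8221
ΣP(2008)Q(2008) = 3×129 + 1×89 + 2×318 + 14×23 + 567×10 = 387 + 89 + 636 + 322 + 5670 = 7104
L = 8221 / 7104 × 100 = 115.7235
Paasche component (current-period weights):
ΣP(2010)Q(2010) = 4×107 + 1×86 + 2×372 + 16×19 + 715×12 = 428 + 86 + 744 + 304 + 8580 = 10142
ΣP(2010)Q(2008) = 4×129 + 1×89 + 2×318 + 16×23 + 715×10 = 516 + 89 + 636 + 368 + 7150 = 8759
P = 10142 / 8759 × 100 = 115.7895
Fisher = √(L × P) = √(115.7235 × 115.7895) = 115.7565

115.76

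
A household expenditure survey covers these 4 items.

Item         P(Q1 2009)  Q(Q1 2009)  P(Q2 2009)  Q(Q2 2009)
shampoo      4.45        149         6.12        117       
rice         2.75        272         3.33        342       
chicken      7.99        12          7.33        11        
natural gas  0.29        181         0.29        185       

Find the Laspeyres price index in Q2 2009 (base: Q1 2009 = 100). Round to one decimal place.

125.6

Laspeyres price index uses base-period quantities as weights.
ΣP(Q2 2009)·Q(Q1 2009) = 6.12×149 + 3.33×272 + 7.33×12 + 0.29×181 = 911.88 + 905.76 + 87.96 + 52.49 = 1958.09
ΣP(Q1 2009)·Q(Q1 2009) = 4.45×149 + 2.75×272 + 7.99×12 + 0.29×181 = 663.05 + 748 + 95.88 + 52.49 = 1559.42
Index = 1958.09 / 1559.42 × 100 = 125.5653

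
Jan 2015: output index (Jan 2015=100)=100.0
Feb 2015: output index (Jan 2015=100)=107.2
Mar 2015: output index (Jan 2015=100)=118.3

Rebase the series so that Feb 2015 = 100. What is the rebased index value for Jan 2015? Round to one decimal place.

93.3

Rebased(Jan 2015) = 100.0 / 107.2 × 100 = 93.2836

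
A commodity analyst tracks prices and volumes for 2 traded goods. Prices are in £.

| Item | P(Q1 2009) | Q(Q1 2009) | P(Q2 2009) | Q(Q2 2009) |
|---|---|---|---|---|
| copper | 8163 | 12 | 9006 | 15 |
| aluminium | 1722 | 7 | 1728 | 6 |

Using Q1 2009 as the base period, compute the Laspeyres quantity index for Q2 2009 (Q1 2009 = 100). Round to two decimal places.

120.70

Laspeyres quantity index uses base-period prices as weights.
ΣP(Q1 2009)·Q(Q2 2009) = 8163×15 + 1722×6 = 122445 + 10332 = 132777
ΣP(Q1 2009)·Q(Q1 2009) = 8163×12 + 1722×7 = 97956 + 12054 = 110010
Index = 132777 / 110010 × 100 = 120.6954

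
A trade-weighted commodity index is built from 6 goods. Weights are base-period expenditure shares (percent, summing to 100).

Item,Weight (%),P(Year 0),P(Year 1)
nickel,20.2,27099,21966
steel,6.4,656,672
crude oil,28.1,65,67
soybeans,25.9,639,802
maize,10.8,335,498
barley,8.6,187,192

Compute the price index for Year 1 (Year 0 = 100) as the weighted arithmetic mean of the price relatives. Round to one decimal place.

109.3

nickel: 20.2 × (21966/27099) = 20.2 × 0.810583 = 16.3738
steel: 6.4 × (672/656) = 6.4 × 1.024390 = 6.5561
crude oil: 28.1 × (67/65) = 28.1 × 1.030769 = 28.9646
soybeans: 25.9 × (802/639) = 25.9 × 1.255086 = 32.5067
maize: 10.8 × (498/335) = 10.8 × 1.486567 = 16.0549
barley: 8.6 × (192/187) = 8.6 × 1.026738 = 8.8299
Index = Σ wᵢ·(p₁ᵢ/p₀ᵢ) = 16.3738 + 6.5561 + 28.9646 + 32.5067 + 16.0549 + 8.8299 = 109.2861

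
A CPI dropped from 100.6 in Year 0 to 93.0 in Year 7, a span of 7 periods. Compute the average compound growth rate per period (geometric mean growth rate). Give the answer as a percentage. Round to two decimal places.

-1.12%

Growth factor = (93.0/100.6)^(1/7) = (0.924453)^(1/7) = 0.988841
Growth rate = 0.988841 − 1 = -0.011159 = -1.1159%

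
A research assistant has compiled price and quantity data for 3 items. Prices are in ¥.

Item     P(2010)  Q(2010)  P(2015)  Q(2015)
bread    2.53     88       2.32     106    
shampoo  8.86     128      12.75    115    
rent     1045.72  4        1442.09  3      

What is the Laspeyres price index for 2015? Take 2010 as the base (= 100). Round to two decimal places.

137.28

Laspeyres price index uses base-period quantities as weights.
ΣP(2015)·Q(2010) = 2.32×88 + 12.75×128 + 1442.09×4 = 204.16 + 1632 + 5768.36 = 7604.52
ΣP(2010)·Q(2010) = 2.53×88 + 8.86×128 + 1045.72×4 = 222.64 + 1134.08 + 4182.88 = 5539.6
Index = 7604.52 / 5539.6 × 100 = 137.2756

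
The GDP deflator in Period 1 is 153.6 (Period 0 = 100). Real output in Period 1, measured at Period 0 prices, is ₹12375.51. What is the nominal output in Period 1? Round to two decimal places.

19008.78

Nominal = Real × (Index/100) = 12375.51 × (153.6/100)
        = 12375.51 × 1.536 = 19008.7834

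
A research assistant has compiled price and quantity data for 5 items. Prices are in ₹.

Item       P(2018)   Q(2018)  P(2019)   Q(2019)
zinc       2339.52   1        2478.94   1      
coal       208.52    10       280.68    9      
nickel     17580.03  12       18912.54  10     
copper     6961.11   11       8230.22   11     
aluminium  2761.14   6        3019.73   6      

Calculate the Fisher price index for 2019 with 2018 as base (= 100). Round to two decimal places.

Laspeyres component (base-period weights):
ΣP(2019)Q(2018) = 2478.94×1 + 280.68×10 + 18912.54×12 + 8230.22×11 + 3019.73×6 = 2478.94 + 2806.8 + 226950.48 + 90532.42 + 18118.38 = 340887.02
ΣP(2018)Q(2018) = 2339.52×1 + 208.52×10 + 17580.03×12 + 6961.11×11 + 2761.14×6 = 2339.52 + 2085.2 + 210960.36 + 76572.21 + 16566.84 = 308524.13
L = 340887.02 / 308524.13 × 100 = 110.4896
Paasche component (current-period weights):
ΣP(2019)Q(2019) = 2478.94×1 + 280.68×9 + 18912.54×10 + 8230.22×11 + 3019.73×6 = 2478.94 + 2526.12 + 189125.4 + 90532.42 + 18118.38 = 302781.26
ΣP(2018)Q(2019) = 2339.52×1 + 208.52×9 + 17580.03×10 + 6961.11×11 + 2761.14×6 = 2339.52 + 1876.68 + 175800.3 + 76572.21 + 16566.84 = 273155.55
P = 302781.26 / 273155.55 × 100 = 110.8457
Fisher = √(L × P) = √(110.4896 × 110.8457) = 110.6675

110.67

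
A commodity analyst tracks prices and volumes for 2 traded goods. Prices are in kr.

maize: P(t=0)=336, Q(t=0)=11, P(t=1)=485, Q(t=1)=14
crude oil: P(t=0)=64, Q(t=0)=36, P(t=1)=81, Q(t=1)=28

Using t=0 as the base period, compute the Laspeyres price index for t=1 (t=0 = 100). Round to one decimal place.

Laspeyres price index uses base-period quantities as weights.
ΣP(t=1)·Q(t=0) = 485×11 + 81×36 = 5335 + 2916 = 8251
ΣP(t=0)·Q(t=0) = 336×11 + 64×36 = 3696 + 2304 = 6000
Index = 8251 / 6000 × 100 = 137.5167

137.5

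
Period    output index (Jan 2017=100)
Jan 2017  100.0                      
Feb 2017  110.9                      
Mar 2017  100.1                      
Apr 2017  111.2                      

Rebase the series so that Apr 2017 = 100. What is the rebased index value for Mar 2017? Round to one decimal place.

Rebased(Mar 2017) = 100.1 / 111.2 × 100 = 90.0180

90.0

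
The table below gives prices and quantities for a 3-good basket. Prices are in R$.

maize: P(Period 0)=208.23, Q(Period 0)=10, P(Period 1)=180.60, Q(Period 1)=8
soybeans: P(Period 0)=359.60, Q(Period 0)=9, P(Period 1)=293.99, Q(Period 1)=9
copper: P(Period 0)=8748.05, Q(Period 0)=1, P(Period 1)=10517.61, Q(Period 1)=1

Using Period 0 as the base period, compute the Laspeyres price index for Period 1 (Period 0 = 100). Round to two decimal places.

Laspeyres price index uses base-period quantities as weights.
ΣP(Period 1)·Q(Period 0) = 180.60×10 + 293.99×9 + 10517.61×1 = 1806 + 2645.91 + 10517.61 = 14969.52
ΣP(Period 0)·Q(Period 0) = 208.23×10 + 359.60×9 + 8748.05×1 = 2082.3 + 3236.4 + 8748.05 = 14066.75
Index = 14969.52 / 14066.75 × 100 = 106.4178

106.42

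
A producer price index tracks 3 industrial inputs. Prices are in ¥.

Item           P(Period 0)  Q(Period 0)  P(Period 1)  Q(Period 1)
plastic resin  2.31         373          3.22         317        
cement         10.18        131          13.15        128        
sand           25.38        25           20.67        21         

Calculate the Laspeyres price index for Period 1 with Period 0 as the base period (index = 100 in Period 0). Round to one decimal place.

121.6

Laspeyres price index uses base-period quantities as weights.
ΣP(Period 1)·Q(Period 0) = 3.22×373 + 13.15×131 + 20.67×25 = 1201.06 + 1722.65 + 516.75 = 3440.46
ΣP(Period 0)·Q(Period 0) = 2.31×373 + 10.18×131 + 25.38×25 = 861.63 + 1333.58 + 634.5 = 2829.71
Index = 3440.46 / 2829.71 × 100 = 121.5835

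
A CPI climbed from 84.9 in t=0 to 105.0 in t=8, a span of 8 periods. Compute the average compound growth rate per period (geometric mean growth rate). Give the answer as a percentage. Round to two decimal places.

Growth factor = (105.0/84.9)^(1/8) = (1.236749)^(1/8) = 1.026917
Growth rate = 1.026917 − 1 = 0.026917 = 2.6917%

2.69%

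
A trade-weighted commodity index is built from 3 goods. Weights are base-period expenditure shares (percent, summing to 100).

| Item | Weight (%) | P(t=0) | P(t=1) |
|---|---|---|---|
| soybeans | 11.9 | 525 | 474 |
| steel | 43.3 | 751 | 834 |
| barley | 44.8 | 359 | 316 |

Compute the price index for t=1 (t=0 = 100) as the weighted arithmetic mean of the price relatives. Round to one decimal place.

soybeans: 11.9 × (474/525) = 11.9 × 0.902857 = 10.7440
steel: 43.3 × (834/751) = 43.3 × 1.110519 = 48.0855
barley: 44.8 × (316/359) = 44.8 × 0.880223 = 39.4340
Index = Σ wᵢ·(p₁ᵢ/p₀ᵢ) = 10.7440 + 48.0855 + 39.4340 = 98.2635

98.3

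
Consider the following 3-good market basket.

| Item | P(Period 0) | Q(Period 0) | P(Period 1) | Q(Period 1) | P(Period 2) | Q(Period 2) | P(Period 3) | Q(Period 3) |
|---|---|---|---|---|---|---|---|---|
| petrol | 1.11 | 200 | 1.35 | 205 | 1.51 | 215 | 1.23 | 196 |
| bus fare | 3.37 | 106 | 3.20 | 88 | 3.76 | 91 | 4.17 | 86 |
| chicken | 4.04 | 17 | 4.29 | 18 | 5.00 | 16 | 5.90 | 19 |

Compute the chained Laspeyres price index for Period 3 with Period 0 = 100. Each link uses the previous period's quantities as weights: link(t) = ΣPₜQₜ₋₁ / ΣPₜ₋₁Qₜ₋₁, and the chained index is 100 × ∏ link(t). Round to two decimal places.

119.62

Link Period 0→Period 1:
ΣP(Period 1)Q(Period 0) = 1.35×200 + 3.20×106 + 4.29×17 = 270 + 339.2 + 72.93 = 682.13
ΣP(Period 0)Q(Period 0) = 1.11×200 + 3.37×106 + 4.04×17 = 222 + 357.22 + 68.68 = 647.9
link = 682.13/647.9 = 1.052832
Link Period 1→Period 2:
ΣP(Period 2)Q(Period 1) = 1.51×205 + 3.76×88 + 5.00×18 = 309.55 + 330.88 + 90 = 730.43
ΣP(Period 1)Q(Period 1) = 1.35×205 + 3.20×88 + 4.29×18 = 276.75 + 281.6 + 77.22 = 635.57
link = 730.43/635.57 = 1.149252
Link Period 2→Period 3:
ΣP(Period 3)Q(Period 2) = 1.23×215 + 4.17×91 + 5.90×16 = 264.45 + 379.47 + 94.4 = 738.32
ΣP(Period 2)Q(Period 2) = 1.51×215 + 3.76×91 + 5.00×16 = 324.65 + 342.16 + 80 = 746.81
link = 738.32/746.81 = 0.988632
Chained index = 100 × 1.052832 × 1.149252 × 0.988632 = 119.6214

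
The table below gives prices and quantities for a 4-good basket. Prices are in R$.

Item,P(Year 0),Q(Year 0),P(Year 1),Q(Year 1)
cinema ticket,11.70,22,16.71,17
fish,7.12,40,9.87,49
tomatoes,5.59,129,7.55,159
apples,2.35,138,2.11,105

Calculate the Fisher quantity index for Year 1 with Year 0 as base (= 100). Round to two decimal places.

Laspeyres component (base-period weights):
ΣP(Year 0)Q(Year 1) = 11.70×17 + 7.12×49 + 5.59×159 + 2.35×105 = 198.9 + 348.88 + 888.81 + 246.75 = 1683.34
ΣP(Year 0)Q(Year 0) = 11.70×22 + 7.12×40 + 5.59×129 + 2.35×138 = 257.4 + 284.8 + 721.11 + 324.3 = 1587.61
L = 1683.34 / 1587.61 × 100 = 106.0298
Paasche component (current-period weights):
ΣP(Year 1)Q(Year 1) = 16.71×17 + 9.87×49 + 7.55×159 + 2.11×105 = 284.07 + 483.63 + 1200.45 + 221.55 = 2189.7
ΣP(Year 1)Q(Year 0) = 16.71×22 + 9.87×40 + 7.55×129 + 2.11×138 = 367.62 + 394.8 + 973.95 + 291.18 = 2027.55
P = 2189.7 / 2027.55 × 100 = 107.9973
Fisher = √(L × P) = √(106.0298 × 107.9973) = 107.0091

107.01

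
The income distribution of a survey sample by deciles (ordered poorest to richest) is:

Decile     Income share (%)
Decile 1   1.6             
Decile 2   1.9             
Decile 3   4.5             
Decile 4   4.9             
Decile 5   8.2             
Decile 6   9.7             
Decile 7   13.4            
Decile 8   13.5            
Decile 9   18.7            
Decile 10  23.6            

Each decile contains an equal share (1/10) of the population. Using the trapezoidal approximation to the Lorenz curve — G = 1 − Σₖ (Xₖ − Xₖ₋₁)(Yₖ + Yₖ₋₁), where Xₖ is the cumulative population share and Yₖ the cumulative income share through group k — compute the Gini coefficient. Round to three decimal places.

0.388

Cumulative income shares Yₖ: 0.0160, 0.0350, 0.0800, 0.1290, 0.2110, 0.3080, 0.4420, 0.5770, 0.7640, 1.0000
Σ (Xₖ−Xₖ₋₁)(Yₖ+Yₖ₋₁) = (1/10)(0.0160+0.0000) + (1/10)(0.0350+0.0160) + (1/10)(0.0800+0.0350) + (1/10)(0.1290+0.0800) + (1/10)(0.2110+0.1290) + (1/10)(0.3080+0.2110) + (1/10)(0.4420+0.3080) + (1/10)(0.5770+0.4420) + (1/10)(0.7640+0.5770) + (1/10)(1.0000+0.7640)
  = 0.0016 + 0.0051 + 0.0115 + 0.0209 + 0.0340 + 0.0519 + 0.0750 + 0.1019 + 0.1341 + 0.1764 = 0.6124
G = 1 − 0.6124 = 0.3876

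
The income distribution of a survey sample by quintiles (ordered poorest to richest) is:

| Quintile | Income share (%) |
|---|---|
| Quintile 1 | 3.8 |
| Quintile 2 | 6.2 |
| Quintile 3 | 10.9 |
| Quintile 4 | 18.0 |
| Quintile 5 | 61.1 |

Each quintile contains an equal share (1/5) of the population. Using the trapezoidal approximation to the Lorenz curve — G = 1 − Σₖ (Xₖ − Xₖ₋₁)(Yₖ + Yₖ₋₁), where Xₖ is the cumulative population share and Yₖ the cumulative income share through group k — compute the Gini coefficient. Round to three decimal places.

0.506

Cumulative income shares Yₖ: 0.0380, 0.1000, 0.2090, 0.3890, 1.0000
Σ (Xₖ−Xₖ₋₁)(Yₖ+Yₖ₋₁) = (1/5)(0.0380+0.0000) + (1/5)(0.1000+0.0380) + (1/5)(0.2090+0.1000) + (1/5)(0.3890+0.2090) + (1/5)(1.0000+0.3890)
  = 0.0076 + 0.0276 + 0.0618 + 0.1196 + 0.2778 = 0.4944
G = 1 − 0.4944 = 0.5056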